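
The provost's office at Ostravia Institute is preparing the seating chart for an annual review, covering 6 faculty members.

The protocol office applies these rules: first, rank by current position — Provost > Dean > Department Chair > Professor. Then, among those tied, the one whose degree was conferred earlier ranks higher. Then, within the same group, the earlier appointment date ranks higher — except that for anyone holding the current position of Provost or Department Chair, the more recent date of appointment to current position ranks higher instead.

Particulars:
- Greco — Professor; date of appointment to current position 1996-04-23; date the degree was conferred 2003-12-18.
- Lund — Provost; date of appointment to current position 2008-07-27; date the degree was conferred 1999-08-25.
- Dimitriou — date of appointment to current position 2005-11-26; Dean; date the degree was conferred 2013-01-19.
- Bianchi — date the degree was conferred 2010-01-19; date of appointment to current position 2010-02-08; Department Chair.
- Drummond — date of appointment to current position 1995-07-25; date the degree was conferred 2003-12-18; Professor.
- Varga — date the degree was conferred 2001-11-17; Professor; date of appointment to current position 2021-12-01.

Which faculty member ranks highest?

Lund

By current position: Lund (Provost); then Dimitriou (Dean); then Bianchi (Department Chair); then Varga, Drummond and Greco (Professor).
Among Varga, Drummond and Greco, by date the degree was conferred (earlier first): Varga (2001-11-17) before Drummond and Greco (2003-12-18).
Among Drummond and Greco, by date of appointment to current position (earlier first): Drummond (1995-07-25) before Greco (1996-04-23).
Order: Lund, Dimitriou, Bianchi, Varga, Drummond, Greco.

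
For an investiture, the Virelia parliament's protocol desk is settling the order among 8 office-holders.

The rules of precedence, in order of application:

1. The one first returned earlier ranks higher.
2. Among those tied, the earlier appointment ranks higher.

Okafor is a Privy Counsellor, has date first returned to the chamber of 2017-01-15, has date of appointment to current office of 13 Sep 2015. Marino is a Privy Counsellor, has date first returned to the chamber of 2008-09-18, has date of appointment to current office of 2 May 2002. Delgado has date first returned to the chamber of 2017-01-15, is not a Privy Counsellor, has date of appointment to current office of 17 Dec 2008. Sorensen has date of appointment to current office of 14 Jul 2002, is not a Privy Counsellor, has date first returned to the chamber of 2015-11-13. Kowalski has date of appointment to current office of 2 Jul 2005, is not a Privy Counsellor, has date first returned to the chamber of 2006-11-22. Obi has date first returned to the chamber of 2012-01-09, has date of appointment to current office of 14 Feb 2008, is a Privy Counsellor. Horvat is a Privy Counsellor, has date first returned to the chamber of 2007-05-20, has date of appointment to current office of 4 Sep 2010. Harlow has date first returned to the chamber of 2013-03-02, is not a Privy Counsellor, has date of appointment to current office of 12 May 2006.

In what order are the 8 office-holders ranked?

By date first returned to the chamber (earlier first): Kowalski (2006-11-22); then Horvat (2007-05-20); then Marino (2008-09-18); then Obi (2012-01-09); then Harlow (2013-03-02); then Sorensen (2015-11-13); then Delgado and Okafor (both 2017-01-15).
Among Delgado and Okafor, by date of appointment to current office (earlier first): Delgado (17 Dec 2008) before Okafor (13 Sep 2015).
Full order: Kowalski, Horvat, Marino, Obi, Harlow, Sorensen, Delgado, Okafor.

Kowalski, Horvat, Marino, Obi, Harlow, Sorensen, Delgado, Okafor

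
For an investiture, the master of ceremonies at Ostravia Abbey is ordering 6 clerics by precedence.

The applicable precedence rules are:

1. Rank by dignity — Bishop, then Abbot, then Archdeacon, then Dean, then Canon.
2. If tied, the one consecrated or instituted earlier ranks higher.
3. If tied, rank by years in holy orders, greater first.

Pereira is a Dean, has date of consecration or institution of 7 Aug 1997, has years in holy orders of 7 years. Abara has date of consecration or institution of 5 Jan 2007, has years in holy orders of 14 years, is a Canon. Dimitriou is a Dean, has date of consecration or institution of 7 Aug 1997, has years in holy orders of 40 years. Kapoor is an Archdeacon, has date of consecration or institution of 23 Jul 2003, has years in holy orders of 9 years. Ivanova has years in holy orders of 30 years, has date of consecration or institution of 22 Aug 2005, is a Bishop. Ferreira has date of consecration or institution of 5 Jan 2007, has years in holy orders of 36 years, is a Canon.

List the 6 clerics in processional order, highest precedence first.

By dignity: Ivanova (Bishop); then Kapoor (Archdeacon); then Dimitriou and Pereira (Dean); then Ferreira and Abara (Canon).
Dimitriou and Pereira both have date of consecration or institution 7 Aug 1997, so the next rule applies.
Among Dimitriou and Pereira, by years in holy orders (higher first): Dimitriou (40 years) before Pereira (7 years).
Ferreira and Abara both have date of consecration or institution 5 Jan 2007, so the next rule applies.
Among Ferreira and Abara, by years in holy orders (higher first): Ferreira (36 years) before Abara (14 years).
Full order: Ivanova, Kapoor, Dimitriou, Pereira, Ferreira, Abara.

Ivanova, Kapoor, Dimitriou, Pereira, Ferreira, Abara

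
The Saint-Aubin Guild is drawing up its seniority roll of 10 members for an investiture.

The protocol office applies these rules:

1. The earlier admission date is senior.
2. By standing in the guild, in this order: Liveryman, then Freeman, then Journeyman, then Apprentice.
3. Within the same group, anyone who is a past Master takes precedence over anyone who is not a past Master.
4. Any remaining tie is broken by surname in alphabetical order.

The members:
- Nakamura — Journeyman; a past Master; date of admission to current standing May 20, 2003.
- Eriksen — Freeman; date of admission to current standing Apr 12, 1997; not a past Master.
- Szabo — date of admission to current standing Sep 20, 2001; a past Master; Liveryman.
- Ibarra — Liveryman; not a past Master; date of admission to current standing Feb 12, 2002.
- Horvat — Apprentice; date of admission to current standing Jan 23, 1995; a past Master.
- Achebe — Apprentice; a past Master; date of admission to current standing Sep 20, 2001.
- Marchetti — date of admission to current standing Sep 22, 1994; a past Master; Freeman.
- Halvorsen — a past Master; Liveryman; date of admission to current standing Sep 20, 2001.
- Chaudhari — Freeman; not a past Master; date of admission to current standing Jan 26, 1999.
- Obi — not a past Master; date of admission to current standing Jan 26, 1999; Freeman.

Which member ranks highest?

Marchetti

By date of admission to current standing (earlier first): Marchetti (Sep 22, 1994); then Horvat (Jan 23, 1995); then Eriksen (Apr 12, 1997); then Chaudhari and Obi (both Jan 26, 1999); then Halvorsen, Szabo and Achebe (each Sep 20, 2001); then Ibarra (Feb 12, 2002); then Nakamura (May 20, 2003).
Chaudhari and Obi are each Freeman, so the next rule applies.
Chaudhari and Obi are each not a past Master, so the next rule applies.
Among Chaudhari and Obi, alphabetically by surname: Chaudhari before Obi.
Among Halvorsen, Szabo and Achebe, by standing in the guild: Halvorsen and Szabo (Liveryman) before Achebe (Apprentice).
Halvorsen and Szabo are each a past Master, so the next rule applies.
Among Halvorsen and Szabo, alphabetically by surname: Halvorsen before Szabo.
Order: Marchetti, Horvat, Eriksen, Chaudhari, Obi, Halvorsen, Szabo, Achebe, Ibarra, Nakamura.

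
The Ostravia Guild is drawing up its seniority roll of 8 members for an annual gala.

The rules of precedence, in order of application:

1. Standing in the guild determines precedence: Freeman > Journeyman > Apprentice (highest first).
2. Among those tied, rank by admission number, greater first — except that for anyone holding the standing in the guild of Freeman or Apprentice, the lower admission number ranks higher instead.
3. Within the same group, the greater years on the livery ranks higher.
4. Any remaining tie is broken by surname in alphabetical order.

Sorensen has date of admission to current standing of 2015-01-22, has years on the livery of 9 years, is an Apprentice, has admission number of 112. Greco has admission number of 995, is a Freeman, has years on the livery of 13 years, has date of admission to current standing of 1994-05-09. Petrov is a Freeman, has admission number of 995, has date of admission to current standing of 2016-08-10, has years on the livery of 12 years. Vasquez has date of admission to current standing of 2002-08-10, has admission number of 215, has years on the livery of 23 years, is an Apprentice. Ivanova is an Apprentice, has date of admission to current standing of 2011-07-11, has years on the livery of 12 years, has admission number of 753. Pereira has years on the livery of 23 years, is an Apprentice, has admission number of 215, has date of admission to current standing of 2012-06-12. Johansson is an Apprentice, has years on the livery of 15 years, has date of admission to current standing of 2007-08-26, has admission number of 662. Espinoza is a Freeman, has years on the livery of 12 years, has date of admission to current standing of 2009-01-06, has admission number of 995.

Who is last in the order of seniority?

Ivanova

By standing in the guild: Greco, Espinoza and Petrov (Freeman); then Sorensen, Pereira, Vasquez, Johansson and Ivanova (Apprentice).
Greco, Espinoza and Petrov all have admission number 995, so the next rule applies.
Among Greco, Espinoza and Petrov, by years on the livery (higher first): Greco (13 years) before Espinoza and Petrov (12 years).
Among Espinoza and Petrov, alphabetically by surname: Espinoza before Petrov.
Among Sorensen, Pereira, Vasquez, Johansson and Ivanova, by admission number (lower first) (reversed rule for this group): Sorensen (112) before Pereira and Vasquez (215) before Johansson (662) before Ivanova (753).
Pereira and Vasquez both have years on the livery 23 years, so the next rule applies.
Among Pereira and Vasquez, alphabetically by surname: Pereira before Vasquez.
Order: Greco, Espinoza, Petrov, Sorensen, Pereira, Vasquez, Johansson, Ivanova.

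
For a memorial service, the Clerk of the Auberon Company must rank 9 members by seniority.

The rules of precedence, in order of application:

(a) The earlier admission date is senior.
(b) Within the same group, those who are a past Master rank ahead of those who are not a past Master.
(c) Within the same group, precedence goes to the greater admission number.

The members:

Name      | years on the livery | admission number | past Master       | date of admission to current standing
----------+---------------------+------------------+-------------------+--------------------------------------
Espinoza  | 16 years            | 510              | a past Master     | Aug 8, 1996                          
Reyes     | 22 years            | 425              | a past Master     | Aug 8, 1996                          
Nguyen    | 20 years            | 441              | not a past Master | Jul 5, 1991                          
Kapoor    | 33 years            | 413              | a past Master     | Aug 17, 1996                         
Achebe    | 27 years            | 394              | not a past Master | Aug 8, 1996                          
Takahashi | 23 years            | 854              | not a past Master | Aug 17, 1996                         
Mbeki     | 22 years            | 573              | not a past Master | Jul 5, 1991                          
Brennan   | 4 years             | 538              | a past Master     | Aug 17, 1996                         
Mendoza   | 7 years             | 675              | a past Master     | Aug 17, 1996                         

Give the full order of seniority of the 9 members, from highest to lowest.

By date of admission to current standing (earlier first): Mbeki and Nguyen (both Jul 5, 1991); then Espinoza, Reyes and Achebe (each Aug 8, 1996); then Mendoza, Brennan, Kapoor and Takahashi (each Aug 17, 1996).
Mbeki and Nguyen are each not a past Master, so the next rule applies.
Among Mbeki and Nguyen, by admission number (higher first): Mbeki (573) before Nguyen (441).
Among Espinoza, Reyes and Achebe, a past Master before not a past Master: Espinoza and Reyes (a past Master) before Achebe (not a past Master).
Among Espinoza and Reyes, by admission number (higher first): Espinoza (510) before Reyes (425).
Among Mendoza, Brennan, Kapoor and Takahashi, a past Master before not a past Master: Mendoza, Brennan and Kapoor (a past Master) before Takahashi (not a past Master).
Among Mendoza, Brennan and Kapoor, by admission number (higher first): Mendoza (675) before Brennan (538) before Kapoor (413).
Full order: Mbeki, Nguyen, Espinoza, Reyes, Achebe, Mendoza, Brennan, Kapoor, Takahashi.

Mbeki, Nguyen, Espinoza, Reyes, Achebe, Mendoza, Brennan, Kapoor, Takahashi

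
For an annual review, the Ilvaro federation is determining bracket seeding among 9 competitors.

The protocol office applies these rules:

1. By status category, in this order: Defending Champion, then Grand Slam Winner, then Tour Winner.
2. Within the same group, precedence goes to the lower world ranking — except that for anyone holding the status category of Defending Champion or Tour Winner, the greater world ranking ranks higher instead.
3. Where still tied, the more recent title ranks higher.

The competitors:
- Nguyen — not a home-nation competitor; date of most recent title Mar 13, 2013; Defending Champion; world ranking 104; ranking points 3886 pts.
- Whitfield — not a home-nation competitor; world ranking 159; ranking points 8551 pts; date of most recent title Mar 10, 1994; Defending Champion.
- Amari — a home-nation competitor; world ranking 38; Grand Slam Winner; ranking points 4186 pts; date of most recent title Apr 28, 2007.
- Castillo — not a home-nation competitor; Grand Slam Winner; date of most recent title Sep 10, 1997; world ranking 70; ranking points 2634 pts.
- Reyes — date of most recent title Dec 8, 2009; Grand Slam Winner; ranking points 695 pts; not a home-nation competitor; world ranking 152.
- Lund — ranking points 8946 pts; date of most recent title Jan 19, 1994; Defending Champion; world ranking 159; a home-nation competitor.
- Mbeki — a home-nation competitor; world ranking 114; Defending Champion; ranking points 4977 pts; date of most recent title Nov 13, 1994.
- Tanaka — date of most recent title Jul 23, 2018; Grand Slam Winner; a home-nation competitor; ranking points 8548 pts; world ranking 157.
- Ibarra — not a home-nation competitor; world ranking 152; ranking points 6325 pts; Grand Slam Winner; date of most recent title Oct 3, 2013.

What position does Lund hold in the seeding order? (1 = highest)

By status category: Whitfield, Lund, Mbeki and Nguyen (Defending Champion); then Amari, Castillo, Ibarra, Reyes and Tanaka (Grand Slam Winner).
Among Whitfield, Lund, Mbeki and Nguyen, by world ranking (higher first) (reversed rule for this group): Whitfield and Lund (159) before Mbeki (114) before Nguyen (104).
Among Whitfield and Lund, by date of most recent title (later first): Whitfield (Mar 10, 1994) before Lund (Jan 19, 1994).
Among Amari, Castillo, Ibarra, Reyes and Tanaka, by world ranking (lower first): Amari (38) before Castillo (70) before Ibarra and Reyes (152) before Tanaka (157).
Among Ibarra and Reyes, by date of most recent title (later first): Ibarra (Oct 3, 2013) before Reyes (Dec 8, 2009).
Order: Whitfield, Lund, Mbeki, Nguyen, Amari, Castillo, Ibarra, Reyes, Tanaka. So position 2.

2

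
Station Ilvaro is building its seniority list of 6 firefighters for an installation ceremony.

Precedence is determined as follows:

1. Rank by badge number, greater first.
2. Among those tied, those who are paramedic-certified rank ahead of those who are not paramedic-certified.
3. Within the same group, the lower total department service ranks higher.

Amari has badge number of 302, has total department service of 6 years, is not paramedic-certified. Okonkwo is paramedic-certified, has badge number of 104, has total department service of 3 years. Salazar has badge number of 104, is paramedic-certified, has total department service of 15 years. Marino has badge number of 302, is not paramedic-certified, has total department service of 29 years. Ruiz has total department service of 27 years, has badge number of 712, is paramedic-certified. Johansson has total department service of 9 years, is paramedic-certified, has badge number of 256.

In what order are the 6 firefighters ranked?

By badge number (higher first): Ruiz (712); then Amari and Marino (both 302); then Johansson (256); then Okonkwo and Salazar (both 104).
Amari and Marino are each not paramedic-certified, so the next rule applies.
Among Amari and Marino, by total department service (lower first): Amari (6 years) before Marino (29 years).
Okonkwo and Salazar are each paramedic-certified, so the next rule applies.
Among Okonkwo and Salazar, by total department service (lower first): Okonkwo (3 years) before Salazar (15 years).
Full order: Ruiz, Amari, Marino, Johansson, Okonkwo, Salazar.

Ruiz, Amari, Marino, Johansson, Okonkwo, Salazar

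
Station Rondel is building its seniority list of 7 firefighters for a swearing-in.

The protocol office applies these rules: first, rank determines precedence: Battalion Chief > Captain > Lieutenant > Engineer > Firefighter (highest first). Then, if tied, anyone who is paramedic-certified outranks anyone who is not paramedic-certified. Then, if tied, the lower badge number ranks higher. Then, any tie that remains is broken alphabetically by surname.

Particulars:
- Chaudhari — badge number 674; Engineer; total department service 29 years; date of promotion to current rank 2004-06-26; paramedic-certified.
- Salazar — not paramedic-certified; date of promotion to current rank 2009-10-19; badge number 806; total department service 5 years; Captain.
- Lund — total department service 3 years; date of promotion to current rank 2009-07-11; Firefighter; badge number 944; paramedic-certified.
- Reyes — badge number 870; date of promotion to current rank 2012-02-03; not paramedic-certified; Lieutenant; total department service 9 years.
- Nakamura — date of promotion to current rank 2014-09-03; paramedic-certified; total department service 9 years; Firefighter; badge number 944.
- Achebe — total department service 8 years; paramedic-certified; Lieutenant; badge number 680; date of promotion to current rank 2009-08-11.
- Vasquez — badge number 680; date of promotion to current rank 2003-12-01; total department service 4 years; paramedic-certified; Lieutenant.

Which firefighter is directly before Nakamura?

Lund

By rank: Salazar (Captain); then Achebe, Vasquez and Reyes (Lieutenant); then Chaudhari (Engineer); then Lund and Nakamura (Firefighter).
Among Achebe, Vasquez and Reyes, paramedic-certified before not paramedic-certified: Achebe and Vasquez (paramedic-certified) before Reyes (not paramedic-certified).
Achebe and Vasquez both have badge number 680, so the next rule applies.
Among Achebe and Vasquez, alphabetically by surname: Achebe before Vasquez.
Lund and Nakamura are each paramedic-certified, so the next rule applies.
Lund and Nakamura both have badge number 944, so the next rule applies.
Among Lund and Nakamura, alphabetically by surname: Lund before Nakamura.
Order: Salazar, Achebe, Vasquez, Reyes, Chaudhari, Lund, Nakamura.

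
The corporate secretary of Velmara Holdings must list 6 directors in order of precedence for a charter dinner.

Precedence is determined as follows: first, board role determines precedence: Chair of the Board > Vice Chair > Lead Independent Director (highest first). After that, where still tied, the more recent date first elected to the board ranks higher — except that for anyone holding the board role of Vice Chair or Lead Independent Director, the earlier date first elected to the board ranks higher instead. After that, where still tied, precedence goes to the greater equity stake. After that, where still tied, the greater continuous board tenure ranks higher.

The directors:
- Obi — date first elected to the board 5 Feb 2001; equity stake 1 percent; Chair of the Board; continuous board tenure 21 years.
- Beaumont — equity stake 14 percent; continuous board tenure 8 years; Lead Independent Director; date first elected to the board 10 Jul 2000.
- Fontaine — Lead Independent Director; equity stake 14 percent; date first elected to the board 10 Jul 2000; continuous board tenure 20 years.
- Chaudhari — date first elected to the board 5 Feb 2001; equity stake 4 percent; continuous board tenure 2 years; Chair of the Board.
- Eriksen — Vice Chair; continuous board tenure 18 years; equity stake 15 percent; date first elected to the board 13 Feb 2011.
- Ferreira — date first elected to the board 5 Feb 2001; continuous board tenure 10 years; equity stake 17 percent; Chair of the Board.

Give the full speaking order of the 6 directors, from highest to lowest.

Ferreira, Chaudhari, Obi, Eriksen, Fontaine, Beaumont

By board role: Ferreira, Chaudhari and Obi (Chair of the Board); then Eriksen (Vice Chair); then Fontaine and Beaumont (Lead Independent Director).
Ferreira, Chaudhari and Obi all have date first elected to the board 5 Feb 2001, so the next rule applies.
Among Ferreira, Chaudhari and Obi, by equity stake (higher first): Ferreira (17 percent) before Chaudhari (4 percent) before Obi (1 percent).
Fontaine and Beaumont both have date first elected to the board 10 Jul 2000, so the next rule applies.
Fontaine and Beaumont both have equity stake 14 percent, so the next rule applies.
Among Fontaine and Beaumont, by continuous board tenure (higher first): Fontaine (20 years) before Beaumont (8 years).
Full order: Ferreira, Chaudhari, Obi, Eriksen, Fontaine, Beaumont.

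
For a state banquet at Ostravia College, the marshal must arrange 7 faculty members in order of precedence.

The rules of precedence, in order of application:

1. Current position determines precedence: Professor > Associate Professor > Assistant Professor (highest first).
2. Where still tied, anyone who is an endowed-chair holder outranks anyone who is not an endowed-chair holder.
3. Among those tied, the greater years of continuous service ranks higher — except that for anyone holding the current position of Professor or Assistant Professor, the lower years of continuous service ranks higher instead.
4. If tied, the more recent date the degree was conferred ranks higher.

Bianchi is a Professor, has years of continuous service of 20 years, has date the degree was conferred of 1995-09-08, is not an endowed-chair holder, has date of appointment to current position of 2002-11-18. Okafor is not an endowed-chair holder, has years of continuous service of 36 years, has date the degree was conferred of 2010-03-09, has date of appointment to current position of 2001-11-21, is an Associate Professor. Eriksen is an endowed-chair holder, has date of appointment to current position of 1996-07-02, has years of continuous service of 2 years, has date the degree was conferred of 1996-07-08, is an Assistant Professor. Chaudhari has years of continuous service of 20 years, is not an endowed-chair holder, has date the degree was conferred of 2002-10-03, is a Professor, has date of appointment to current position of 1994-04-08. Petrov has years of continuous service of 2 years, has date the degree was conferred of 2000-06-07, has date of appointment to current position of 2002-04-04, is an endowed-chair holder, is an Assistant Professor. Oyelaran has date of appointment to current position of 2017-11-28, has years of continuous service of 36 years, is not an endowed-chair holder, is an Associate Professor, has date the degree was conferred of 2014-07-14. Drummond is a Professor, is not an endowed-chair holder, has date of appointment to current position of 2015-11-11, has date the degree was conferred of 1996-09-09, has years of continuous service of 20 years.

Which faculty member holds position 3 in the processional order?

By current position: Chaudhari, Drummond and Bianchi (Professor); then Oyelaran and Okafor (Associate Professor); then Petrov and Eriksen (Assistant Professor).
Chaudhari, Drummond and Bianchi are each not an endowed-chair holder, so the next rule applies.
Chaudhari, Drummond and Bianchi all have years of continuous service 20 years, so the next rule applies.
Among Chaudhari, Drummond and Bianchi, by date the degree was conferred (later first): Chaudhari (2002-10-03) before Drummond (1996-09-09) before Bianchi (1995-09-08).
Oyelaran and Okafor are each not an endowed-chair holder, so the next rule applies.
Oyelaran and Okafor both have years of continuous service 36 years, so the next rule applies.
Among Oyelaran and Okafor, by date the degree was conferred (later first): Oyelaran (2014-07-14) before Okafor (2010-03-09).
Petrov and Eriksen are each an endowed-chair holder, so the next rule applies.
Petrov and Eriksen both have years of continuous service 2 years, so the next rule applies.
Among Petrov and Eriksen, by date the degree was conferred (later first): Petrov (2000-06-07) before Eriksen (1996-07-08).
Order: Chaudhari, Drummond, Bianchi, Oyelaran, Okafor, Petrov, Eriksen.

Bianchi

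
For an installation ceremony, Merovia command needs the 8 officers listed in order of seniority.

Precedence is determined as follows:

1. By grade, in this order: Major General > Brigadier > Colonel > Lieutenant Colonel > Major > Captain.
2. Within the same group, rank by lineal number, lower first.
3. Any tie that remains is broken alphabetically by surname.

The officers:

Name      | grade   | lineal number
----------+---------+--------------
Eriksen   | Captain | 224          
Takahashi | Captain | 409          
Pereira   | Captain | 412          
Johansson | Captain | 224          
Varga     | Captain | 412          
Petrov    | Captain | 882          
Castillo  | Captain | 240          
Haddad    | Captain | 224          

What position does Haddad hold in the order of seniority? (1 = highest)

By grade: Eriksen, Haddad, Johansson, Castillo, Takahashi, Pereira, Varga and Petrov (Captain).
Among Eriksen, Haddad, Johansson, Castillo, Takahashi, Pereira, Varga and Petrov, by lineal number (lower first): Eriksen, Haddad and Johansson (224) before Castillo (240) before Takahashi (409) before Pereira and Varga (412) before Petrov (882).
Among Eriksen, Haddad and Johansson, alphabetically by surname: Eriksen before Haddad before Johansson.
Among Pereira and Varga, alphabetically by surname: Pereira before Varga.
Order: Eriksen, Haddad, Johansson, Castillo, Takahashi, Pereira, Varga, Petrov. So position 2.

2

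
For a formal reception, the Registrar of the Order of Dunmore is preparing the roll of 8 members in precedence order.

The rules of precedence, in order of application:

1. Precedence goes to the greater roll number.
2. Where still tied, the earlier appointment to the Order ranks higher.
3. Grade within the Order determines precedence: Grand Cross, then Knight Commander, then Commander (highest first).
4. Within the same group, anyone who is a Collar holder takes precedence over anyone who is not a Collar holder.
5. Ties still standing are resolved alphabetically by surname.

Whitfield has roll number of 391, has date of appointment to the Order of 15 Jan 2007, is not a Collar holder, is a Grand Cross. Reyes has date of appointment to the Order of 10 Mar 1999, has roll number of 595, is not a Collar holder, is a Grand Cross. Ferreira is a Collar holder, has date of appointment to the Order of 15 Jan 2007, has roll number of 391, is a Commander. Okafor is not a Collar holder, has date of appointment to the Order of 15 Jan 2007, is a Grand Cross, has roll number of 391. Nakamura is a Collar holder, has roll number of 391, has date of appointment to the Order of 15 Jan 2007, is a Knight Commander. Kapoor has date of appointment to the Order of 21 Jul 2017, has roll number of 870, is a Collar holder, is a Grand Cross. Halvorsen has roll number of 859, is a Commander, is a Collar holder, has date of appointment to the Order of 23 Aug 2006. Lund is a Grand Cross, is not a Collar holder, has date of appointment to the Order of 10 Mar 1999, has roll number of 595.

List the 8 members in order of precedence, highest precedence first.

Kapoor, Halvorsen, Lund, Reyes, Okafor, Whitfield, Nakamura, Ferreira

By roll number (higher first): Kapoor (870); then Halvorsen (859); then Lund and Reyes (both 595); then Okafor, Whitfield, Nakamura and Ferreira (each 391).
Lund and Reyes both have date of appointment to the Order 10 Mar 1999, so the next rule applies.
Lund and Reyes are each Grand Cross, so the next rule applies.
Lund and Reyes are each not a Collar holder, so the next rule applies.
Among Lund and Reyes, alphabetically by surname: Lund before Reyes.
Okafor, Whitfield, Nakamura and Ferreira all have date of appointment to the Order 15 Jan 2007, so the next rule applies.
Among Okafor, Whitfield, Nakamura and Ferreira, by grade within the Order: Okafor and Whitfield (Grand Cross) before Nakamura (Knight Commander) before Ferreira (Commander).
Okafor and Whitfield are each not a Collar holder, so the next rule applies.
Among Okafor and Whitfield, alphabetically by surname: Okafor before Whitfield.
Full order: Kapoor, Halvorsen, Lund, Reyes, Okafor, Whitfield, Nakamura, Ferreira.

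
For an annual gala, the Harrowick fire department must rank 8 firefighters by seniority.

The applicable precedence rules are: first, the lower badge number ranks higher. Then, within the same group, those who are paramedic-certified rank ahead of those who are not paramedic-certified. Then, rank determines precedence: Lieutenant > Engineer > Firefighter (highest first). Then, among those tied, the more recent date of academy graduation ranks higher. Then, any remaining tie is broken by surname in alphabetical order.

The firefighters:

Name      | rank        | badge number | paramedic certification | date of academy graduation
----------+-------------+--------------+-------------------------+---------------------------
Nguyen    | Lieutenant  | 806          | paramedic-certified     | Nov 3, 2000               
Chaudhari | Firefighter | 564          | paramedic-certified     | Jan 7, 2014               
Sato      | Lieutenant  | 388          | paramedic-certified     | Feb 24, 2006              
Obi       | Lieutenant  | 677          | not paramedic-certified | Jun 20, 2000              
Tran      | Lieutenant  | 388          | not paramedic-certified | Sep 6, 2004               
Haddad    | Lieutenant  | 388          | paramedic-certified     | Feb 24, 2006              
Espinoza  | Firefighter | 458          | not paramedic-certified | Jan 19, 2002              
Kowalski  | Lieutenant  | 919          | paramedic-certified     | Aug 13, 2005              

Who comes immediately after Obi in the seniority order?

Nguyen

By badge number (lower first): Haddad, Sato and Tran (each 388); then Espinoza (458); then Chaudhari (564); then Obi (677); then Nguyen (806); then Kowalski (919).
Among Haddad, Sato and Tran, paramedic-certified before not paramedic-certified: Haddad and Sato (paramedic-certified) before Tran (not paramedic-certified).
Haddad and Sato are each Lieutenant, so the next rule applies.
Haddad and Sato both have date of academy graduation Feb 24, 2006, so the next rule applies.
Among Haddad and Sato, alphabetically by surname: Haddad before Sato.
Order: Haddad, Sato, Tran, Espinoza, Chaudhari, Obi, Nguyen, Kowalski.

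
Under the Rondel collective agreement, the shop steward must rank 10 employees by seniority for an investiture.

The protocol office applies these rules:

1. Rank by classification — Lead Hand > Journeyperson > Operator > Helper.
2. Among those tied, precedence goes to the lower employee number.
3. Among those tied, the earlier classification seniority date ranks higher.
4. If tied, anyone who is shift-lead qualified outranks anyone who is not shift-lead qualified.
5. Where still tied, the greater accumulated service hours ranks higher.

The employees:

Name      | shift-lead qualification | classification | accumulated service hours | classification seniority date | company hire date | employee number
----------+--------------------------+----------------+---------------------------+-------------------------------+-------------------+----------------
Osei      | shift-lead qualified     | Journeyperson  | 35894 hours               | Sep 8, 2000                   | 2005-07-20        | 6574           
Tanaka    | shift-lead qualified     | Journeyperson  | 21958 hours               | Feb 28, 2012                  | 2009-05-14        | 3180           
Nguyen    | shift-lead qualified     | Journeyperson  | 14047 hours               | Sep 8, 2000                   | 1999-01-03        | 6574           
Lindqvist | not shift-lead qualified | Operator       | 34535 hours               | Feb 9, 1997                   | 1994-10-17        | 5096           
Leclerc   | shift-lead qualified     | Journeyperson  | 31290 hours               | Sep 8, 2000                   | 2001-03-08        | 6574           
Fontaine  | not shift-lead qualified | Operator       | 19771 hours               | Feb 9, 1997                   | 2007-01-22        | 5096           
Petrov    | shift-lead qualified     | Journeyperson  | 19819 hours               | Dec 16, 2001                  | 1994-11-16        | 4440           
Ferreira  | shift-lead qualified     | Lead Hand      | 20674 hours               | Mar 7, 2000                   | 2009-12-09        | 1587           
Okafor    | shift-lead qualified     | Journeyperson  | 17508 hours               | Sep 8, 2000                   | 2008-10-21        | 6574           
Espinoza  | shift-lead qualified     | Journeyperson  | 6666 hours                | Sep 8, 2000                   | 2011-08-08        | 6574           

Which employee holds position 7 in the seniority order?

By classification: Ferreira (Lead Hand); then Tanaka, Petrov, Osei, Leclerc, Okafor, Nguyen and Espinoza (Journeyperson); then Lindqvist and Fontaine (Operator).
Among Tanaka, Petrov, Osei, Leclerc, Okafor, Nguyen and Espinoza, by employee number (lower first): Tanaka (3180) before Petrov (4440) before Osei, Leclerc, Okafor, Nguyen and Espinoza (6574).
Osei, Leclerc, Okafor, Nguyen and Espinoza all have classification seniority date Sep 8, 2000, so the next rule applies.
Osei, Leclerc, Okafor, Nguyen and Espinoza are each shift-lead qualified, so the next rule applies.
Among Osei, Leclerc, Okafor, Nguyen and Espinoza, by accumulated service hours (higher first): Osei (35894 hours) before Leclerc (31290 hours) before Okafor (17508 hours) before Nguyen (14047 hours) before Espinoza (6666 hours).
Lindqvist and Fontaine both have employee number 5096, so the next rule applies.
Lindqvist and Fontaine both have classification seniority date Feb 9, 1997, so the next rule applies.
Lindqvist and Fontaine are each not shift-lead qualified, so the next rule applies.
Among Lindqvist and Fontaine, by accumulated service hours (higher first): Lindqvist (34535 hours) before Fontaine (19771 hours).
Order: Ferreira, Tanaka, Petrov, Osei, Leclerc, Okafor, Nguyen, Espinoza, Lindqvist, Fontaine.

Nguyen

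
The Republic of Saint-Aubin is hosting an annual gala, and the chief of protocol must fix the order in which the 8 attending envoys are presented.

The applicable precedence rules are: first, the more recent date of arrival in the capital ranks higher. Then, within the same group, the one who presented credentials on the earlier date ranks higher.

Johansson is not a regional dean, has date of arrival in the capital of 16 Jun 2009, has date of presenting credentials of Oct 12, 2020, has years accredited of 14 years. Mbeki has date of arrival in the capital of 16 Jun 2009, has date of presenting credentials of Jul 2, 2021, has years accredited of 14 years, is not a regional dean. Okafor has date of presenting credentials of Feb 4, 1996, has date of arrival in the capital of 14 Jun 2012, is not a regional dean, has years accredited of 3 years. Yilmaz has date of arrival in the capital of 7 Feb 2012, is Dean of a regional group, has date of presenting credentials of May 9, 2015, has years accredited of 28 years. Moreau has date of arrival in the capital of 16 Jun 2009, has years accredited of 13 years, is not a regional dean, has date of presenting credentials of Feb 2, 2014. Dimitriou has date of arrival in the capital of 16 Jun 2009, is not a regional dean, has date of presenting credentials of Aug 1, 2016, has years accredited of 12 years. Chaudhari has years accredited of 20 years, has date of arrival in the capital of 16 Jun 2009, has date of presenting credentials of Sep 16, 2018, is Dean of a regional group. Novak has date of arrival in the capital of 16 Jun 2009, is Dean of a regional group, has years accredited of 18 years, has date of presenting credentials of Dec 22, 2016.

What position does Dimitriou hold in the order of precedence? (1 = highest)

4

By date of arrival in the capital (later first): Okafor (14 Jun 2012); then Yilmaz (7 Feb 2012); then Moreau, Dimitriou, Novak, Chaudhari, Johansson and Mbeki (each 16 Jun 2009).
Among Moreau, Dimitriou, Novak, Chaudhari, Johansson and Mbeki, by date of presenting credentials (earlier first): Moreau (Feb 2, 2014) before Dimitriou (Aug 1, 2016) before Novak (Dec 22, 2016) before Chaudhari (Sep 16, 2018) before Johansson (Oct 12, 2020) before Mbeki (Jul 2, 2021).
Order: Okafor, Yilmaz, Moreau, Dimitriou, Novak, Chaudhari, Johansson, Mbeki. So position 4.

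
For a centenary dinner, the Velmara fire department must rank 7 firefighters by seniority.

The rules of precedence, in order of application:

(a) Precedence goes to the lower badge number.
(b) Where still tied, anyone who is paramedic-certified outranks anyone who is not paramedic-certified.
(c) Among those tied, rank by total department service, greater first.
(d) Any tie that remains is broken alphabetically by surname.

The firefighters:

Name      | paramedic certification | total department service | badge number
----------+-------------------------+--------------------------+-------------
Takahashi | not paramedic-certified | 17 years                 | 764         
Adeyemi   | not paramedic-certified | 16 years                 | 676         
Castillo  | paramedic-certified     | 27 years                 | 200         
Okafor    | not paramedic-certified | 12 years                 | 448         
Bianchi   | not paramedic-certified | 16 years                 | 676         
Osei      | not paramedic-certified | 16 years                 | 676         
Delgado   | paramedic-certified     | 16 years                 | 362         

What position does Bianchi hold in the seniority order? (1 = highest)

5

By badge number (lower first): Castillo (200); then Delgado (362); then Okafor (448); then Adeyemi, Bianchi and Osei (each 676); then Takahashi (764).
Adeyemi, Bianchi and Osei are each not paramedic-certified, so the next rule applies.
Adeyemi, Bianchi and Osei all have total department service 16 years, so the next rule applies.
Among Adeyemi, Bianchi and Osei, alphabetically by surname: Adeyemi before Bianchi before Osei.
Order: Castillo, Delgado, Okafor, Adeyemi, Bianchi, Osei, Takahashi. So position 5.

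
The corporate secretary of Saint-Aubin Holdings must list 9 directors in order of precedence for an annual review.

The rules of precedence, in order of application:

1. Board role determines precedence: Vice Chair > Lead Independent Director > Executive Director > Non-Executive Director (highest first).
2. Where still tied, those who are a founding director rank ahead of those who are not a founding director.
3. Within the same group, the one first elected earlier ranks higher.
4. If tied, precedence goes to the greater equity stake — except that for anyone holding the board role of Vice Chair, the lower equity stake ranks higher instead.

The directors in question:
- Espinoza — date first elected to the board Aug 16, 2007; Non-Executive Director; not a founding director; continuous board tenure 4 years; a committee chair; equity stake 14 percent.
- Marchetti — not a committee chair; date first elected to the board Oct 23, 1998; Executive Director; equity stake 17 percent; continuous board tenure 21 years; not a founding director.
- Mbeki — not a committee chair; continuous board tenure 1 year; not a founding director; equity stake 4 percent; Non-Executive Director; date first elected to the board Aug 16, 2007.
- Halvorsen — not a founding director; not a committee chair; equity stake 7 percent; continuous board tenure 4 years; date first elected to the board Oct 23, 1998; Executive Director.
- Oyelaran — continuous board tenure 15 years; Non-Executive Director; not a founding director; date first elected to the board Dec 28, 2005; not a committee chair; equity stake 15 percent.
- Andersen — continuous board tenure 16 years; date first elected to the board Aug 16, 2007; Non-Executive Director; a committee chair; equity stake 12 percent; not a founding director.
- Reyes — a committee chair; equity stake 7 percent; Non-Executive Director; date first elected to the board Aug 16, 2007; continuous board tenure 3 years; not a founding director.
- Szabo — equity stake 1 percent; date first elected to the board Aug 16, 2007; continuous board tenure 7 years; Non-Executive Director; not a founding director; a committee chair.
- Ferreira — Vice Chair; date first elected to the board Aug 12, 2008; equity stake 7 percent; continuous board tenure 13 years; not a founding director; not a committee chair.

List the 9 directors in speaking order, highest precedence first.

Ferreira, Marchetti, Halvorsen, Oyelaran, Espinoza, Andersen, Reyes, Mbeki, Szabo

By board role: Ferreira (Vice Chair); then Marchetti and Halvorsen (Executive Director); then Oyelaran, Espinoza, Andersen, Reyes, Mbeki and Szabo (Non-Executive Director).
Marchetti and Halvorsen are each not a founding director, so the next rule applies.
Marchetti and Halvorsen both have date first elected to the board Oct 23, 1998, so the next rule applies.
Among Marchetti and Halvorsen, by equity stake (higher first): Marchetti (17 percent) before Halvorsen (7 percent).
Oyelaran, Espinoza, Andersen, Reyes, Mbeki and Szabo are each not a founding director, so the next rule applies.
Among Oyelaran, Espinoza, Andersen, Reyes, Mbeki and Szabo, by date first elected to the board (earlier first): Oyelaran (Dec 28, 2005) before Espinoza, Andersen, Reyes, Mbeki and Szabo (Aug 16, 2007).
Among Espinoza, Andersen, Reyes, Mbeki and Szabo, by equity stake (higher first): Espinoza (14 percent) before Andersen (12 percent) before Reyes (7 percent) before Mbeki (4 percent) before Szabo (1 percent).
Full order: Ferreira, Marchetti, Halvorsen, Oyelaran, Espinoza, Andersen, Reyes, Mbeki, Szabo.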